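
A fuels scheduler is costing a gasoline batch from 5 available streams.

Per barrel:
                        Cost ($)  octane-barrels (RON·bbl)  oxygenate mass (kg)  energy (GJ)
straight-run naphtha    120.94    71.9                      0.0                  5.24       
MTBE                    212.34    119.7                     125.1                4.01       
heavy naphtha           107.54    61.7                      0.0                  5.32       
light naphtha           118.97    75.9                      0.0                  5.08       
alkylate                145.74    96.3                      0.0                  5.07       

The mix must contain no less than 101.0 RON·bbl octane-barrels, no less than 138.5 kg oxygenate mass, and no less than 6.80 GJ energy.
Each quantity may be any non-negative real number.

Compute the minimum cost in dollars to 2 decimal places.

Set it up as a linear program. Let x1 = barrels of straight-run naphtha, x2 = barrels of MTBE, x3 = barrels of heavy naphtha, x4 = barrels of light naphtha, x5 = barrels of alkylate.
Minimize 120.94x1 + 212.34x2 + 107.54x3 + 118.97x4 + 145.74x5 subject to:
  71.9x1 + 119.7x2 + 61.7x3 + 75.9x4 + 96.3x5 ≥ 101   (octane-barrels)
  125.1x2 ≥ 138.5   (oxygenate mass)
  5.24x1 + 4.01x2 + 5.32x3 + 5.08x4 + 5.07x5 ≥ 6.8   (energy)
  x1, x2, x3, x4, x5 ≥ 0.
The optimal basis is {MTBE, heavy naphtha}; straight-run naphtha, light naphtha, alkylate drop out. The oxygenate mass and energy requirements are met with equality.
That vertex is x2 = 1.1071, x3 = 0.4437.
Total cost: 212.34·1.1071 + 107.54·0.4437 = 282.7971.

$282.80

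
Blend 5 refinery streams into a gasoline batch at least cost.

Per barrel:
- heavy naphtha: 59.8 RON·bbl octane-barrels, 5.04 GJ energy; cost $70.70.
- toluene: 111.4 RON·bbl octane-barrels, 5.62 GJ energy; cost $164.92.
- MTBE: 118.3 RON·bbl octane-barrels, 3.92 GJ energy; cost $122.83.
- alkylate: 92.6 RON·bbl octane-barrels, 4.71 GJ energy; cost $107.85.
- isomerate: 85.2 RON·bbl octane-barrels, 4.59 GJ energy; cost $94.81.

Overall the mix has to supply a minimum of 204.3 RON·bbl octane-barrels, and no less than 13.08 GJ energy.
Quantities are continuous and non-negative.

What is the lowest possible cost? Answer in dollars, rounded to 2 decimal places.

Set it up as a linear program. Let x1 = barrels of heavy naphtha, x2 = barrels of toluene, x3 = barrels of MTBE, x4 = barrels of alkylate, x5 = barrels of isomerate.
min 70.7x1 + 164.92x2 + 122.83x3 + 107.85x4 + 94.81x5 with:
  59.8x1 + 111.4x2 + 118.3x3 + 92.6x4 + 85.2x5 ≥ 204.3   (octane-barrels)
  5.04x1 + 5.62x2 + 3.92x3 + 4.71x4 + 4.59x5 ≥ 13.08   (energy)
  x1, x2, x3, x4, x5 ≥ 0.
The optimal basis is {heavy naphtha, MTBE}; toluene, alkylate, isomerate drop out. There the octane-barrels and energy constraints are tight.
Optimal quantities: heavy naphtha = 2.0632 barrels, MTBE = 0.68402 barrels.
Objective = 70.7·2.0632 + 122.83·0.68402 = 229.8864.

$229.89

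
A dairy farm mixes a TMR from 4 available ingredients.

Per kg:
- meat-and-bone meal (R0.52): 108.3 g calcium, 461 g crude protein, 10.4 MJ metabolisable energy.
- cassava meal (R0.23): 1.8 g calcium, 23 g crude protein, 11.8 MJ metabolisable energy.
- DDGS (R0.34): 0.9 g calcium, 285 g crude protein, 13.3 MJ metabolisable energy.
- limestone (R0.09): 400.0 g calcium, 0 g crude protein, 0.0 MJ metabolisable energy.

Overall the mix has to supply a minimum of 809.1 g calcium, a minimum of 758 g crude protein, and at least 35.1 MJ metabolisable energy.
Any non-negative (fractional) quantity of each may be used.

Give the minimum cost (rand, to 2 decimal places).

R1.08

Let x1 = kg of meat-and-bone meal, x2 = kg of cassava meal, x3 = kg of DDGS, x4 = kg of limestone.
Minimize 0.52x1 + 0.23x2 + 0.34x3 + 0.09x4 s.t.:
  108.3x1 + 1.8x2 + 0.9x3 + 400x4 ≥ 809.1   (calcium)
  461x1 + 23x2 + 285x3 ≥ 758   (crude protein)
  10.4x1 + 11.8x2 + 13.3x3 ≥ 35.1   (metabolisable energy)
  x1, x2, x3, x4 ≥ 0.
The optimal basis is {meat-and-bone meal, DDGS, limestone}; cassava meal drops out. There the calcium, crude protein, metabolisable energy constraints are tight.
Solving gives x1 = 0.0246, x3 = 2.62, x4 = 2.01.
Cost = 0.52·0.0246 + 0.34·2.62 + 0.09·2.01 = 1.0845.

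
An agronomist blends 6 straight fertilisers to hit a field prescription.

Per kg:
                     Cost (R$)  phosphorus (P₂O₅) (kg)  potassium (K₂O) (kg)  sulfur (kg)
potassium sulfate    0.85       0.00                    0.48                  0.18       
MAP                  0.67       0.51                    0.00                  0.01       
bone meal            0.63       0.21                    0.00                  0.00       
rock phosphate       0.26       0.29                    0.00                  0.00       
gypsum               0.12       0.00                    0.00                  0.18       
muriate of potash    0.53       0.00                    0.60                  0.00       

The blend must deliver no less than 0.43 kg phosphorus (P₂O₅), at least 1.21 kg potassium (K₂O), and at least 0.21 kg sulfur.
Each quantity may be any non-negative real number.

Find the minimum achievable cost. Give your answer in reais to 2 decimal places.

Let x1 = kg of potassium sulfate, x2 = kg of MAP, x3 = kg of bone meal, x4 = kg of rock phosphate, x5 = kg of gypsum, x6 = kg of muriate of potash.
Minimize 0.85x1 + 0.67x2 + 0.63x3 + 0.26x4 + 0.12x5 + 0.53x6 with:
  0.51x2 + 0.21x3 + 0.29x4 ≥ 0.43   (phosphorus (P₂O₅))
  0.48x1 + 0.6x6 ≥ 1.21   (potassium (K₂O))
  0.18x1 + 0.01x2 + 0.18x5 ≥ 0.21   (sulfur)
  x1, x2, x3, x4, x5, x6 ≥ 0.
At the optimum only rock phosphate, gypsum, muriate of potash are positive (potassium sulfate, MAP, bone meal = 0). Binding constraints: phosphorus (P₂O₅), potassium (K₂O), sulfur.
Solving gives x4 = 1.483, x5 = 1.167, x6 = 2.017.
Total cost: 0.26·1.483 + 0.12·1.167 + 0.53·2.017 = 1.5946.

R$1.59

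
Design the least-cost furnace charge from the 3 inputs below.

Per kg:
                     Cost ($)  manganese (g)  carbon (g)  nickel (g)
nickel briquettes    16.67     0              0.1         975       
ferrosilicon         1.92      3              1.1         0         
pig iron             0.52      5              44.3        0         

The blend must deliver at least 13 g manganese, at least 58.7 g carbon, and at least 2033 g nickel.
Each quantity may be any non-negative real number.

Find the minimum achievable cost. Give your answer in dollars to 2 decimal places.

$36.11

Set it up as a linear program. Let x1 = kg of nickel briquettes, x2 = kg of ferrosilicon, x3 = kg of pig iron.
Minimize 16.67x1 + 1.92x2 + 0.52x3 s.t.:
  3x2 + 5x3 ≥ 13   (manganese)
  0.1x1 + 1.1x2 + 44.3x3 ≥ 58.7   (carbon)
  975x1 ≥ 2033   (nickel)
  x1, x2, x3 ≥ 0.
At the optimum only nickel briquettes, pig iron are positive (ferrosilicon = 0). The manganese and nickel requirements are met with equality.
Solving gives x1 = 2.085, x3 = 2.6.
Cost = 16.67·2.085 + 0.52·2.6 = 36.1090.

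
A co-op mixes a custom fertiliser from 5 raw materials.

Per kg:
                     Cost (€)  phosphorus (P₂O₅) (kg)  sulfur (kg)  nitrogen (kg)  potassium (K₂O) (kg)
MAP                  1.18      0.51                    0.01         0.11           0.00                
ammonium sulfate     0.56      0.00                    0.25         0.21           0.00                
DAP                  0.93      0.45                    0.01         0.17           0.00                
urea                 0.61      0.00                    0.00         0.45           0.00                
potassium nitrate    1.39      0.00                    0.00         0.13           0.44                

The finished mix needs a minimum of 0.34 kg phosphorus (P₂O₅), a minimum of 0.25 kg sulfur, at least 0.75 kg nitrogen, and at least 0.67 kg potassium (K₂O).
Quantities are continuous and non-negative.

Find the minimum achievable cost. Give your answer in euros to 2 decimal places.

€3.66

Treat it as an LP. Let x1 = kg of MAP, x2 = kg of ammonium sulfate, x3 = kg of DAP, x4 = kg of urea, x5 = kg of potassium nitrate.
Minimise 1.18x1 + 0.56x2 + 0.93x3 + 0.61x4 + 1.39x5 s.t.:
  0.51x1 + 0.45x3 ≥ 0.34   (phosphorus (P₂O₅))
  0.01x1 + 0.25x2 + 0.01x3 ≥ 0.25   (sulfur)
  0.11x1 + 0.21x2 + 0.17x3 + 0.45x4 + 0.13x5 ≥ 0.75   (nitrogen)
  0.44x5 ≥ 0.67   (potassium (K₂O))
  x1, x2, x3, x4, x5 ≥ 0.
At the optimum only ammonium sulfate, DAP, urea, potassium nitrate are positive (MAP = 0). The phosphorus (P₂O₅), sulfur, nitrogen, potassium (K₂O) requirements are met with equality.
So ammonium sulfate = 0.9698 kg, DAP = 0.7556 kg, urea = 0.4888 kg, potassium nitrate = 1.523 kg.
Hence cost = 0.56·0.9698 + 0.93·0.7556 + 0.61·0.4888 + 1.39·1.523 = €3.6609.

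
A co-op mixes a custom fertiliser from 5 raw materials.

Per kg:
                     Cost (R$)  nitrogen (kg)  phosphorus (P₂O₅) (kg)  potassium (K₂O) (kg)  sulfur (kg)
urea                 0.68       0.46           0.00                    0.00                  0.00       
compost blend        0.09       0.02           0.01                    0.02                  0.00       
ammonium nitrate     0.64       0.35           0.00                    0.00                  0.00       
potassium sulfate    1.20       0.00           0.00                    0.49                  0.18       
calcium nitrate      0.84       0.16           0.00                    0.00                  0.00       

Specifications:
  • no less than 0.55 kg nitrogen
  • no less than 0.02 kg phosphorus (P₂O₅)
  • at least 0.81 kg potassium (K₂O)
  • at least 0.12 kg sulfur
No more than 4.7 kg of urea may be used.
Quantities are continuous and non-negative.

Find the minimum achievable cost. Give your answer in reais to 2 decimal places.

R$2.82

Let x1 = kg of urea, x2 = kg of compost blend, x3 = kg of ammonium nitrate, x4 = kg of potassium sulfate, x5 = kg of calcium nitrate.
Minimize 0.68x1 + 0.09x2 + 0.64x3 + 1.2x4 + 0.84x5 with:
  0.46x1 + 0.02x2 + 0.35x3 + 0.16x5 ≥ 0.55   (nitrogen)
  0.01x2 ≥ 0.02   (phosphorus (P₂O₅))
  0.02x2 + 0.49x4 ≥ 0.81   (potassium (K₂O))
  0.18x4 ≥ 0.12   (sulfur)
  x1 ≤ 4.7
  x1, x2, x3, x4, x5 ≥ 0.
The cheapest feasible vertex uses only urea, compost blend, potassium sulfate; ammonium nitrate, calcium nitrate are not used. There the nitrogen, phosphorus (P₂O₅), potassium (K₂O) constraints are tight.
That vertex is x1 = 1.109, x2 = 2, x4 = 1.571.
Objective = 0.68·1.109 + 0.09·2 + 1.2·1.571 = 2.8193.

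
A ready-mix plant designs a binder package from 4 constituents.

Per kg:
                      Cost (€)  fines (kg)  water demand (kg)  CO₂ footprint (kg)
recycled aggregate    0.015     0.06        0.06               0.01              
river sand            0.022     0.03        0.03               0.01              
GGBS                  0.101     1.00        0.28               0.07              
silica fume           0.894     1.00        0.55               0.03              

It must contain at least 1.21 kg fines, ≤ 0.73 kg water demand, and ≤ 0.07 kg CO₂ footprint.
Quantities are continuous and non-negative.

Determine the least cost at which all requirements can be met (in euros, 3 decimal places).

€0.414

Treat it as an LP. Let x1 = kg of recycled aggregate, x2 = kg of river sand, x3 = kg of GGBS, x4 = kg of silica fume.
Minimize 0.015x1 + 0.022x2 + 0.101x3 + 0.894x4 s.t.:
  0.06x1 + 0.03x2 + 1x3 + 1x4 ≥ 1.21   (fines)
  0.06x1 + 0.03x2 + 0.28x3 + 0.55x4 ≤ 0.73   (water demand)
  0.01x1 + 0.01x2 + 0.07x3 + 0.03x4 ≤ 0.07   (CO₂ footprint)
  x1, x2, x3, x4 ≥ 0.
The cheapest feasible vertex uses only GGBS, silica fume; recycled aggregate, river sand are not used. The fines and CO₂ footprint requirements are met with equality.
So GGBS = 0.8425 kg, silica fume = 0.3675 kg.
Objective = 0.101·0.8425 + 0.894·0.3675 = 0.41364.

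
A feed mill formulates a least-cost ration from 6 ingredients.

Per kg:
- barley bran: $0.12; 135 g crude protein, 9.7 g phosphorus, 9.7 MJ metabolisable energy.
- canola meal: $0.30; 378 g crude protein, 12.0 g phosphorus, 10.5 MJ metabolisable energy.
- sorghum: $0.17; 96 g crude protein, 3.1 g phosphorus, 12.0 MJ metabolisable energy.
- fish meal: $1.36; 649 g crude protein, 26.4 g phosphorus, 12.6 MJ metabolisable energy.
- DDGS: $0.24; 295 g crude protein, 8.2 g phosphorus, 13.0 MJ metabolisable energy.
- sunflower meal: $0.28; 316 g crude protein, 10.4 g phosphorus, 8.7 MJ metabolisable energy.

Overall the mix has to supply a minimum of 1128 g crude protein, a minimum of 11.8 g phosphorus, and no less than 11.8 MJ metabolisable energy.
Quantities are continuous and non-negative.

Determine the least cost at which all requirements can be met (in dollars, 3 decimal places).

$0.895

Let x1 = kg of barley bran, x2 = kg of canola meal, x3 = kg of sorghum, x4 = kg of fish meal, x5 = kg of DDGS, x6 = kg of sunflower meal.
Minimise 0.12x1 + 0.3x2 + 0.17x3 + 1.36x4 + 0.24x5 + 0.28x6 with:
  135x1 + 378x2 + 96x3 + 649x4 + 295x5 + 316x6 ≥ 1128   (crude protein)
  9.7x1 + 12x2 + 3.1x3 + 26.4x4 + 8.2x5 + 10.4x6 ≥ 11.8   (phosphorus)
  9.7x1 + 10.5x2 + 12x3 + 12.6x4 + 13x5 + 8.7x6 ≥ 11.8   (metabolisable energy)
  x1, x2, x3, x4, x5, x6 ≥ 0.
At the optimum only canola meal is positive (barley bran, sorghum, fish meal, DDGS, sunflower meal = 0). Binding constraint: crude protein.
So canola meal = 2.984 kg.
Total cost: 0.3·2.984 = 0.89520.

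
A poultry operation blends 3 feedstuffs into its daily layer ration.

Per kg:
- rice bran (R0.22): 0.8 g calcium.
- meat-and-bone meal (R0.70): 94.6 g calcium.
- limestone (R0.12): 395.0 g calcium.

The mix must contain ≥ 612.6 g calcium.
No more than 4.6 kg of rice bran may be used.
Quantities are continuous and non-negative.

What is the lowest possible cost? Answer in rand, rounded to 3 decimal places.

R0.186

Let x1 = kg of rice bran, x2 = kg of meat-and-bone meal, x3 = kg of limestone.
Minimize 0.22x1 + 0.7x2 + 0.12x3 subject to:
  0.8x1 + 94.6x2 + 395x3 ≥ 612.6   (calcium)
  x1 ≤ 4.6
  x1, x2, x3 ≥ 0.
The cheapest feasible vertex uses only limestone; rice bran, meat-and-bone meal are not used. Binding constraint: calcium.
So limestone = 1.551 kg.
Hence cost = 0.12·1.551 = R0.18612.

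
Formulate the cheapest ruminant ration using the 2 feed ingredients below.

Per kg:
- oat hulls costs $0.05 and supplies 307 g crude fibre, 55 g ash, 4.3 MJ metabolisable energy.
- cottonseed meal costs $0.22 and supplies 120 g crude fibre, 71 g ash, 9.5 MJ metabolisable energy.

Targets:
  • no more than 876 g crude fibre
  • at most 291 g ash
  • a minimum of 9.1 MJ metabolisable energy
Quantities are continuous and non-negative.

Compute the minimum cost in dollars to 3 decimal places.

$0.106

Set it up as a linear program. Let x1 = kg of oat hulls, x2 = kg of cottonseed meal.
Minimise 0.05x1 + 0.22x2 subject to:
  307x1 + 120x2 ≤ 876   (crude fibre)
  55x1 + 71x2 ≤ 291   (ash)
  4.3x1 + 9.5x2 ≥ 9.1   (metabolisable energy)
  x1, x2 ≥ 0.
At the optimum only oat hulls is positive (cottonseed meal = 0). There the metabolisable energy constraint is tight.
Optimal quantities: oat hulls = 2.116 kg.
Total cost: 0.05·2.116 = 0.10580.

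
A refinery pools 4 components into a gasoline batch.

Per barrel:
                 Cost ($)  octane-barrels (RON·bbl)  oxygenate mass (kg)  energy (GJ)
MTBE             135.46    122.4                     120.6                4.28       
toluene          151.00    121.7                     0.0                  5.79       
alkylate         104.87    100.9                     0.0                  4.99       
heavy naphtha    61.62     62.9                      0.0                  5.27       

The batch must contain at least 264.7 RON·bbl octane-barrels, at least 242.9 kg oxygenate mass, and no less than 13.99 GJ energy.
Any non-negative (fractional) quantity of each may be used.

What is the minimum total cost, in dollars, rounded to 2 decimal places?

Set it up as a linear program. Let x1 = barrels of MTBE, x2 = barrels of toluene, x3 = barrels of alkylate, x4 = barrels of heavy naphtha.
Minimise 135.46x1 + 151x2 + 104.87x3 + 61.62x4 s.t.:
  122.4x1 + 121.7x2 + 100.9x3 + 62.9x4 ≥ 264.7   (octane-barrels)
  120.6x1 ≥ 242.9   (oxygenate mass)
  4.28x1 + 5.79x2 + 4.99x3 + 5.27x4 ≥ 13.99   (energy)
  x1, x2, x3, x4 ≥ 0.
At the optimum only MTBE, heavy naphtha are positive (toluene, alkylate = 0). The oxygenate mass and energy requirements are met with equality.
So MTBE = 2.014 barrels, heavy naphtha = 1.019 barrels.
Objective = 135.46·2.014 + 61.62·1.019 = 335.6072.

$335.61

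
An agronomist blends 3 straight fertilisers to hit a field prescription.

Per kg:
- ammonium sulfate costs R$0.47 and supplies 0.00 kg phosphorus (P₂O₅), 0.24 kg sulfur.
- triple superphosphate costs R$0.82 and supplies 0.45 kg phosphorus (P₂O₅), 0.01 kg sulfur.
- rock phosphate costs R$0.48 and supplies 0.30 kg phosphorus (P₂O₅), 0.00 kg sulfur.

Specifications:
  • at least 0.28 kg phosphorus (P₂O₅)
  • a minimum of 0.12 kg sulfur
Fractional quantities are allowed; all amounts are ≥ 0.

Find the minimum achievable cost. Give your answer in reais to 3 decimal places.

R$0.683

Let x1 = kg of ammonium sulfate, x2 = kg of triple superphosphate, x3 = kg of rock phosphate.
Minimize 0.47x1 + 0.82x2 + 0.48x3 s.t.:
  0.45x2 + 0.3x3 ≥ 0.28   (phosphorus (P₂O₅))
  0.24x1 + 0.01x2 ≥ 0.12   (sulfur)
  x1, x2, x3 ≥ 0.
The cheapest feasible vertex uses only ammonium sulfate, rock phosphate; triple superphosphate is not used. There the phosphorus (P₂O₅) and sulfur constraints are tight.
So ammonium sulfate = 0.5 kg, rock phosphate = 0.9333 kg.
Cost = 0.47·0.5 + 0.48·0.9333 = 0.68298.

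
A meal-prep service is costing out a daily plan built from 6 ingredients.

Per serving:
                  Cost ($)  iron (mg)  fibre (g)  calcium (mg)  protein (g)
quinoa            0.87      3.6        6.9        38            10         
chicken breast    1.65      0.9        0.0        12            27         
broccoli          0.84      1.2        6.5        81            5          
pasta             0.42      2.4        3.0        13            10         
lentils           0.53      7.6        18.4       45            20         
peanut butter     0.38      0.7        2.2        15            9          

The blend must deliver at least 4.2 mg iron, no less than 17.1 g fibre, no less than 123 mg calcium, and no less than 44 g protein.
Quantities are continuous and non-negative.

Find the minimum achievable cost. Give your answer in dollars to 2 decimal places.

Let x1 = servings of quinoa, x2 = servings of chicken breast, x3 = servings of broccoli, x4 = servings of pasta, x5 = servings of lentils, x6 = servings of peanut butter.
min 0.87x1 + 1.65x2 + 0.84x3 + 0.42x4 + 0.53x5 + 0.38x6 with:
  3.6x1 + 0.9x2 + 1.2x3 + 2.4x4 + 7.6x5 + 0.7x6 ≥ 4.2   (iron)
  6.9x1 + 6.5x3 + 3x4 + 18.4x5 + 2.2x6 ≥ 17.1   (fibre)
  38x1 + 12x2 + 81x3 + 13x4 + 45x5 + 15x6 ≥ 123   (calcium)
  10x1 + 27x2 + 5x3 + 10x4 + 20x5 + 9x6 ≥ 44   (protein)
  x1, x2, x3, x4, x5, x6 ≥ 0.
At the optimum only broccoli, lentils are positive (quinoa, chicken breast, pasta, peanut butter = 0). There the calcium and protein constraints are tight.
Optimal quantities: broccoli = 0.3441 servings, lentils = 2.114 servings.
Hence cost = 0.84·0.3441 + 0.53·2.114 = $1.4095.

$1.41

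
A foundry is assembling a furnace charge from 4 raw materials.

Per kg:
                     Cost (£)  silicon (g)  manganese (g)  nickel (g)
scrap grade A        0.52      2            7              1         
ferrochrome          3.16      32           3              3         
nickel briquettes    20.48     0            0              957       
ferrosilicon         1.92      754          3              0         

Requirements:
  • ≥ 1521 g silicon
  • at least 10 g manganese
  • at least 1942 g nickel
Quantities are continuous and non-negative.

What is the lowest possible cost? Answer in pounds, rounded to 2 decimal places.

£45.71

Let x1 = kg of scrap grade A, x2 = kg of ferrochrome, x3 = kg of nickel briquettes, x4 = kg of ferrosilicon.
Minimise 0.52x1 + 3.16x2 + 20.48x3 + 1.92x4 subject to:
  2x1 + 32x2 + 754x4 ≥ 1521   (silicon)
  7x1 + 3x2 + 3x4 ≥ 10   (manganese)
  1x1 + 3x2 + 957x3 ≥ 1942   (nickel)
  x1, x2, x3, x4 ≥ 0.
The minimum-cost mix takes nothing from ferrochrome — only scrap grade A, nickel briquettes, ferrosilicon. The silicon, manganese, nickel requirements are met with equality.
That vertex is x1 = 0.56468, x3 = 2.0287, x4 = 2.0157.
Cost = 0.52·0.56468 + 20.48·2.0287 + 1.92·2.0157 = 45.7116.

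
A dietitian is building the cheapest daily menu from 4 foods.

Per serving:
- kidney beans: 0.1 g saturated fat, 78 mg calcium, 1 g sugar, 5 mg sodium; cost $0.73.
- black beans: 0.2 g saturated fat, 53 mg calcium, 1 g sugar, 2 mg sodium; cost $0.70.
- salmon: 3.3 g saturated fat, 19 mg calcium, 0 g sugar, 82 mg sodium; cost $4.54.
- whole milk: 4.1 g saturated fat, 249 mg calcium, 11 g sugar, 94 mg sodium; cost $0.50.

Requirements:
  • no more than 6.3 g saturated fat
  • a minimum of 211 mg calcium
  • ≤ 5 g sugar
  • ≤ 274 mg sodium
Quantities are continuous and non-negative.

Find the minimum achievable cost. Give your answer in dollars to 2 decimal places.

$1.44

Set it up as a linear program. Let x1 = servings of kidney beans, x2 = servings of black beans, x3 = servings of salmon, x4 = servings of whole milk.
Minimize 0.73x1 + 0.7x2 + 4.54x3 + 0.5x4 s.t.:
  0.1x1 + 0.2x2 + 3.3x3 + 4.1x4 ≤ 6.3   (saturated fat)
  78x1 + 53x2 + 19x3 + 249x4 ≥ 211   (calcium)
  1x1 + 1x2 + 11x4 ≤ 5   (sugar)
  5x1 + 2x2 + 82x3 + 94x4 ≤ 274   (sodium)
  x1, x2, x3, x4 ≥ 0.
The minimum-cost mix takes nothing from black beans, salmon — only kidney beans, whole milk. There the calcium and sugar constraints are tight.
Optimal quantities: kidney beans = 1.767 servings, whole milk = 0.2939 servings.
Hence cost = 0.73·1.767 + 0.5·0.2939 = $1.4369.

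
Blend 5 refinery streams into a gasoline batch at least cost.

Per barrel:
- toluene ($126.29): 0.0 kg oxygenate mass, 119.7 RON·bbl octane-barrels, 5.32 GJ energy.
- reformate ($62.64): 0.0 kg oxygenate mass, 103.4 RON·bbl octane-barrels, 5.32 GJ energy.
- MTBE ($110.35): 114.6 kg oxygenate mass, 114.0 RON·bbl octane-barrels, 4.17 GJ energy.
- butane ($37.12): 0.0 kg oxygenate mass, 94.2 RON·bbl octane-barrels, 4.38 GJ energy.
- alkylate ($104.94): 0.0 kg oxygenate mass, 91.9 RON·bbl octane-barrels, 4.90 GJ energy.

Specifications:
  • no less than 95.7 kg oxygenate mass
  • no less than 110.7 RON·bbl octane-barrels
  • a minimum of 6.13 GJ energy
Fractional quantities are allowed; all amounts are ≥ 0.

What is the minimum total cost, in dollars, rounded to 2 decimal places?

Treat it as an LP. Let x1 = barrels of toluene, x2 = barrels of reformate, x3 = barrels of MTBE, x4 = barrels of butane, x5 = barrels of alkylate.
Minimize 126.29x1 + 62.64x2 + 110.35x3 + 37.12x4 + 104.94x5 with:
  114.6x3 ≥ 95.7   (oxygenate mass)
  119.7x1 + 103.4x2 + 114x3 + 94.2x4 + 91.9x5 ≥ 110.7   (octane-barrels)
  5.32x1 + 5.32x2 + 4.17x3 + 4.38x4 + 4.9x5 ≥ 6.13   (energy)
  x1, x2, x3, x4, x5 ≥ 0.
The minimum-cost mix takes nothing from toluene, reformate, alkylate — only MTBE, butane. There the oxygenate mass and energy constraints are tight.
Solving gives x3 = 0.8351, x4 = 0.6045.
Hence cost = 110.35·0.8351 + 37.12·0.6045 = $114.5923.

$114.59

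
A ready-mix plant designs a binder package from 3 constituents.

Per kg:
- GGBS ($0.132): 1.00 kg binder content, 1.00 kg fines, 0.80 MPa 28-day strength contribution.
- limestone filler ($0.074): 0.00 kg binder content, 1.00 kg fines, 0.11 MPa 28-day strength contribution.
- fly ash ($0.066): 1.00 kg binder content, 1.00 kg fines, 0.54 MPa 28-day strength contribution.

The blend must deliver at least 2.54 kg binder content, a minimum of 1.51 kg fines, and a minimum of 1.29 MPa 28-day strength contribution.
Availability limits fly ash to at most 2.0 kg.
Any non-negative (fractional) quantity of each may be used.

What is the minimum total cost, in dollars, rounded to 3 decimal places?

$0.203

This is a linear program. Let x1 = kg of GGBS, x2 = kg of limestone filler, x3 = kg of fly ash.
min 0.132x1 + 0.074x2 + 0.066x3 with:
  1x1 + 1x3 ≥ 2.54   (binder content)
  1x1 + 1x2 + 1x3 ≥ 1.51   (fines)
  0.8x1 + 0.11x2 + 0.54x3 ≥ 1.29   (28-day strength contribution)
  x3 ≤ 2
  x1, x2, x3 ≥ 0.
The cheapest feasible vertex uses only GGBS, fly ash; limestone filler is not used. Binding constraints: binder content and the fly ash cap.
So GGBS = 0.54 kg, fly ash = 2 kg.
Total cost: 0.132·0.54 + 0.066·2 = 0.20328.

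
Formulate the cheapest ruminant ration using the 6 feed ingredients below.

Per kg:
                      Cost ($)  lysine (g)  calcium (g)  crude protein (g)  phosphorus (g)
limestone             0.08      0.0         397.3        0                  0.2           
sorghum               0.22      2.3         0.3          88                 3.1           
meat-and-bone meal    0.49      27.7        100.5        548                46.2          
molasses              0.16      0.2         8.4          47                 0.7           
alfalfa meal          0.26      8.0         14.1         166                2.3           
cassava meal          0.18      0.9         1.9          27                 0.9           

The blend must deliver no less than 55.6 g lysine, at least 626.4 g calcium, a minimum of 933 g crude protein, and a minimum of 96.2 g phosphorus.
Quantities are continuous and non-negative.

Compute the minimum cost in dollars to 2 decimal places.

$1.10

This is a linear program. Let x1 = kg of limestone, x2 = kg of sorghum, x3 = kg of meat-and-bone meal, x4 = kg of molasses, x5 = kg of alfalfa meal, x6 = kg of cassava meal.
min 0.08x1 + 0.22x2 + 0.49x3 + 0.16x4 + 0.26x5 + 0.18x6 with:
  2.3x2 + 27.7x3 + 0.2x4 + 8x5 + 0.9x6 ≥ 55.6   (lysine)
  397.3x1 + 0.3x2 + 100.5x3 + 8.4x4 + 14.1x5 + 1.9x6 ≥ 626.4   (calcium)
  88x2 + 548x3 + 47x4 + 166x5 + 27x6 ≥ 933   (crude protein)
  0.2x1 + 3.1x2 + 46.2x3 + 0.7x4 + 2.3x5 + 0.9x6 ≥ 96.2   (phosphorus)
  x1, x2, x3, x4, x5, x6 ≥ 0.
The minimum-cost mix takes nothing from sorghum, molasses, alfalfa meal, cassava meal — only limestone, meat-and-bone meal. Binding constraints: calcium and phosphorus.
That vertex is x1 = 1.051, x3 = 2.078.
Total cost: 0.08·1.051 + 0.49·2.078 = 1.1023.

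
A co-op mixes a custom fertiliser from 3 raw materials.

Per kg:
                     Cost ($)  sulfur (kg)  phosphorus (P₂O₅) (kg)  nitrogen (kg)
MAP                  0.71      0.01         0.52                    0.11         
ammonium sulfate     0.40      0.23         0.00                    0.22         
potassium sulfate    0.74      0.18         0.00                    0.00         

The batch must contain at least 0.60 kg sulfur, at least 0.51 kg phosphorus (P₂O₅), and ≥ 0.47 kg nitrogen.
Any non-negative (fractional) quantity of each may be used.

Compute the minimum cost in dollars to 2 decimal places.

$1.72

Let x1 = kg of MAP, x2 = kg of ammonium sulfate, x3 = kg of potassium sulfate.
Minimize 0.71x1 + 0.4x2 + 0.74x3 with:
  0.01x1 + 0.23x2 + 0.18x3 ≥ 0.6   (sulfur)
  0.52x1 ≥ 0.51   (phosphorus (P₂O₅))
  0.11x1 + 0.22x2 ≥ 0.47   (nitrogen)
  x1, x2, x3 ≥ 0.
The optimal basis is {MAP, ammonium sulfate}; potassium sulfate drops out. The sulfur and phosphorus (P₂O₅) requirements are met with equality.
So MAP = 0.9808 kg, ammonium sulfate = 2.566 kg.
Total cost: 0.71·0.9808 + 0.4·2.566 = 1.7228.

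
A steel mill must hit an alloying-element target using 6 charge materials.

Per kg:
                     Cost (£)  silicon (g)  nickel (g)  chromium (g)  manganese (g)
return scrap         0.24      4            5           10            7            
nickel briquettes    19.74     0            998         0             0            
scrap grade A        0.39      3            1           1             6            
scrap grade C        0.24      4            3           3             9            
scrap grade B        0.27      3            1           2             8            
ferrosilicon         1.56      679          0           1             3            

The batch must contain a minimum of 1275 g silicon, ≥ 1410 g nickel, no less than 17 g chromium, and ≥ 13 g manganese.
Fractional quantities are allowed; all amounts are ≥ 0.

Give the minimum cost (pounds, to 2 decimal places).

£31.02

Set it up as a linear program. Let x1 = kg of return scrap, x2 = kg of nickel briquettes, x3 = kg of scrap grade A, x4 = kg of scrap grade C, x5 = kg of scrap grade B, x6 = kg of ferrosilicon.
Minimize 0.24x1 + 19.74x2 + 0.39x3 + 0.24x4 + 0.27x5 + 1.56x6 subject to:
  4x1 + 3x3 + 4x4 + 3x5 + 679x6 ≥ 1275   (silicon)
  5x1 + 998x2 + 1x3 + 3x4 + 1x5 ≥ 1410   (nickel)
  10x1 + 1x3 + 3x4 + 2x5 + 1x6 ≥ 17   (chromium)
  7x1 + 6x3 + 9x4 + 8x5 + 3x6 ≥ 13   (manganese)
  x1, x2, x3, x4, x5, x6 ≥ 0.
The minimum-cost mix takes nothing from scrap grade A, scrap grade C, scrap grade B — only return scrap, nickel briquettes, ferrosilicon. Binding constraints: silicon, nickel, chromium.
Solving gives x1 = 1.5131, x2 = 1.4052, x6 = 1.8688.
Hence cost = 0.24·1.5131 + 19.74·1.4052 + 1.56·1.8688 = £31.0171.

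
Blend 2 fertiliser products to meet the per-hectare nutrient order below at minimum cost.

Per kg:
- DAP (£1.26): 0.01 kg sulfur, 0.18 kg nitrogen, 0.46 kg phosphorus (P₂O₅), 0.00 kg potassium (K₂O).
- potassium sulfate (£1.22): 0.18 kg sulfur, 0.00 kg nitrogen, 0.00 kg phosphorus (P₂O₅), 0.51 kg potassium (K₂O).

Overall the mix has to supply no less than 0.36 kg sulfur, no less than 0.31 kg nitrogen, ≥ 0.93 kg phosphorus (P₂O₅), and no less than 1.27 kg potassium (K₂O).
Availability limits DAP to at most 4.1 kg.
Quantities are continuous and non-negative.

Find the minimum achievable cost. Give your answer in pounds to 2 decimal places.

This is a linear program. Let x1 = kg of DAP, x2 = kg of potassium sulfate.
min 1.26x1 + 1.22x2 subject to:
  0.01x1 + 0.18x2 ≥ 0.36   (sulfur)
  0.18x1 ≥ 0.31   (nitrogen)
  0.46x1 ≥ 0.93   (phosphorus (P₂O₅))
  0.51x2 ≥ 1.27   (potassium (K₂O))
  x1 ≤ 4.1
  x1, x2 ≥ 0.
Both inputs are positive at the optimum. The phosphorus (P₂O₅) and potassium (K₂O) requirements are met with equality.
Optimal quantities: DAP = 2.022 kg, potassium sulfate = 2.49 kg.
Hence cost = 1.26·2.022 + 1.22·2.49 = £5.5855.

£5.59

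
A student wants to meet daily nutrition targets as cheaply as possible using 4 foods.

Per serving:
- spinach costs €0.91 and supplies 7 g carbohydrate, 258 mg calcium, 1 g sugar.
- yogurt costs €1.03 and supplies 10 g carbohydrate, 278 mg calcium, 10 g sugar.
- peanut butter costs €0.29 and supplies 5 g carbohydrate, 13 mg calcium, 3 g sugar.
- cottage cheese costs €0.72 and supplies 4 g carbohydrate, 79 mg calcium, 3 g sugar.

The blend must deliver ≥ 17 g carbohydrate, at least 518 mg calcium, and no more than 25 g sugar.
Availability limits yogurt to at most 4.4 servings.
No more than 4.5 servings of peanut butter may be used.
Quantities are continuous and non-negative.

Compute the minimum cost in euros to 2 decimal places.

€1.89

Treat it as an LP. Let x1 = servings of spinach, x2 = servings of yogurt, x3 = servings of peanut butter, x4 = servings of cottage cheese.
Minimise 0.91x1 + 1.03x2 + 0.29x3 + 0.72x4 s.t.:
  7x1 + 10x2 + 5x3 + 4x4 ≥ 17   (carbohydrate)
  258x1 + 278x2 + 13x3 + 79x4 ≥ 518   (calcium)
  1x1 + 10x2 + 3x3 + 3x4 ≤ 25   (sugar)
  x2 ≤ 4.4
  x3 ≤ 4.5
  x1, x2, x3, x4 ≥ 0.
The optimal basis is {spinach, yogurt}; peanut butter, cottage cheese drop out. The carbohydrate and calcium requirements are met with equality.
Optimal quantities: spinach = 0.7161 servings, yogurt = 1.199 servings.
Hence cost = 0.91·0.7161 + 1.03·1.199 = €1.8866.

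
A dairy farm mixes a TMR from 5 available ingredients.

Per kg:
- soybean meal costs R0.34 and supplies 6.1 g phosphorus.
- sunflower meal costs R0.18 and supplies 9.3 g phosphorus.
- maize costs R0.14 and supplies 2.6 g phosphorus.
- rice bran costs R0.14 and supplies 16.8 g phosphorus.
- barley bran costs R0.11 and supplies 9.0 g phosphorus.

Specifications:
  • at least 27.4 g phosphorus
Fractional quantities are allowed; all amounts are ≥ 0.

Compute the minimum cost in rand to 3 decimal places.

R0.228

Set it up as a linear program. Let x1 = kg of soybean meal, x2 = kg of sunflower meal, x3 = kg of maize, x4 = kg of rice bran, x5 = kg of barley bran.
min 0.34x1 + 0.18x2 + 0.14x3 + 0.14x4 + 0.11x5 s.t.:
  6.1x1 + 9.3x2 + 2.6x3 + 16.8x4 + 9x5 ≥ 27.4   (phosphorus)
  x1, x2, x3, x4, x5 ≥ 0.
At the optimum only rice bran is positive (soybean meal, sunflower meal, maize, barley bran = 0). There the phosphorus constraint is tight.
That vertex is x4 = 1.631.
Total cost: 0.14·1.631 = 0.22834.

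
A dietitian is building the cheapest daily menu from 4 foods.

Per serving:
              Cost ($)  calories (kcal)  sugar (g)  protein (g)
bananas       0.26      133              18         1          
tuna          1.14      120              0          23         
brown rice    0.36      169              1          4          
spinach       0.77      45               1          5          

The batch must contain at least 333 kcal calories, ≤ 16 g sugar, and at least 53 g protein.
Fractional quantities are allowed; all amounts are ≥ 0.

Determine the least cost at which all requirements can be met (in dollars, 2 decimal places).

$2.69

This is a linear program. Let x1 = servings of bananas, x2 = servings of tuna, x3 = servings of brown rice, x4 = servings of spinach.
Minimise 0.26x1 + 1.14x2 + 0.36x3 + 0.77x4 s.t.:
  133x1 + 120x2 + 169x3 + 45x4 ≥ 333   (calories)
  18x1 + 1x3 + 1x4 ≤ 16   (sugar)
  1x1 + 23x2 + 4x3 + 5x4 ≥ 53   (protein)
  x1, x2, x3, x4 ≥ 0.
The optimal basis is {tuna, brown rice}; bananas, spinach drop out. The calories and protein requirements are met with equality.
Optimal quantities: tuna = 2.238 servings, brown rice = 0.3813 servings.
Objective = 1.14·2.238 + 0.36·0.3813 = 2.6886.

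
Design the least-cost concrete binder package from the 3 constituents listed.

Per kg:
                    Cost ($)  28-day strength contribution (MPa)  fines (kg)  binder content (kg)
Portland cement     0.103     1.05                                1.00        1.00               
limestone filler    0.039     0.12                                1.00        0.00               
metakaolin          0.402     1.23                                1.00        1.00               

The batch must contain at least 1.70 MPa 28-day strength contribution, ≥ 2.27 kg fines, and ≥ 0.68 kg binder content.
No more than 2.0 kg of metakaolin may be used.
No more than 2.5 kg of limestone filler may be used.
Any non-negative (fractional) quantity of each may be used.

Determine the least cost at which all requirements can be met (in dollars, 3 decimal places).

Let x1 = kg of Portland cement, x2 = kg of limestone filler, x3 = kg of metakaolin.
min 0.103x1 + 0.039x2 + 0.402x3 subject to:
  1.05x1 + 0.12x2 + 1.23x3 ≥ 1.7   (28-day strength contribution)
  1x1 + 1x2 + 1x3 ≥ 2.27   (fines)
  1x1 + 1x3 ≥ 0.68   (binder content)
  x3 ≤ 2
  x2 ≤ 2.5
  x1, x2, x3 ≥ 0.
The cheapest feasible vertex uses only Portland cement, limestone filler; metakaolin is not used. There the 28-day strength contribution and fines constraints are tight.
Solving gives x1 = 1.535, x2 = 0.7349.
Cost = 0.103·1.535 + 0.039·0.7349 = 0.18677.

$0.187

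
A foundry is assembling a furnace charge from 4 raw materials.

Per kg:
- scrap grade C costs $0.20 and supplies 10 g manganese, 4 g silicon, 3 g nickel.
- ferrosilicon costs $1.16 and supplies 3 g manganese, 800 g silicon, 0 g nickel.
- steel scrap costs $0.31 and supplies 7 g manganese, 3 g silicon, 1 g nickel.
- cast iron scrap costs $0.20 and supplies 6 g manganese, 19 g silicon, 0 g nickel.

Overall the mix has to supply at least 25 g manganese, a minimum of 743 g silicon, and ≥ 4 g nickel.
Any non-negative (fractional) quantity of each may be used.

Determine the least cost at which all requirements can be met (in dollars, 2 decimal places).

$1.51

Set it up as a linear program. Let x1 = kg of scrap grade C, x2 = kg of ferrosilicon, x3 = kg of steel scrap, x4 = kg of cast iron scrap.
Minimise 0.2x1 + 1.16x2 + 0.31x3 + 0.2x4 with:
  10x1 + 3x2 + 7x3 + 6x4 ≥ 25   (manganese)
  4x1 + 800x2 + 3x3 + 19x4 ≥ 743   (silicon)
  3x1 + 1x3 ≥ 4   (nickel)
  x1, x2, x3, x4 ≥ 0.
The optimal basis is {scrap grade C, ferrosilicon}; steel scrap, cast iron scrap drop out. There the manganese and silicon constraints are tight.
So scrap grade C = 2.225 kg, ferrosilicon = 0.9176 kg.
Cost = 0.2·2.225 + 1.16·0.9176 = 1.5094.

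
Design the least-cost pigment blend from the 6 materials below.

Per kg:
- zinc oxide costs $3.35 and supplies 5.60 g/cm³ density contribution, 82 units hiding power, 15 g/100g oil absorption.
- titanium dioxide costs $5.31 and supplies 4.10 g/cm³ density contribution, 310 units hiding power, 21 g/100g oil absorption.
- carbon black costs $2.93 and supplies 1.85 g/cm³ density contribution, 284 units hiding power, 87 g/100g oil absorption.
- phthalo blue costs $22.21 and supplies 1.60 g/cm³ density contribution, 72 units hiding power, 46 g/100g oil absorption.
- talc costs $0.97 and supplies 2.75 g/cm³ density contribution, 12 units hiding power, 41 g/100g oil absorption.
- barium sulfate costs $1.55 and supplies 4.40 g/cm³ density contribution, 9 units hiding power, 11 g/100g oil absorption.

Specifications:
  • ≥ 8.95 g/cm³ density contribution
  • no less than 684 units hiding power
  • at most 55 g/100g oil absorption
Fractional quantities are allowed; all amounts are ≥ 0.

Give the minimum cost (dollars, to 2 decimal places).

$11.52

Let x1 = kg of zinc oxide, x2 = kg of titanium dioxide, x3 = kg of carbon black, x4 = kg of phthalo blue, x5 = kg of talc, x6 = kg of barium sulfate.
min 3.35x1 + 5.31x2 + 2.93x3 + 22.21x4 + 0.97x5 + 1.55x6 with:
  5.6x1 + 4.1x2 + 1.85x3 + 1.6x4 + 2.75x5 + 4.4x6 ≥ 8.95   (density contribution)
  82x1 + 310x2 + 284x3 + 72x4 + 12x5 + 9x6 ≥ 684   (hiding power)
  15x1 + 21x2 + 87x3 + 46x4 + 41x5 + 11x6 ≤ 55   (oil absorption)
  x1, x2, x3, x4, x5, x6 ≥ 0.
The cheapest feasible vertex uses only titanium dioxide, carbon black, barium sulfate; zinc oxide, phthalo blue, talc are not used. The density contribution, hiding power, oil absorption requirements are met with equality.
So titanium dioxide = 2.093 kg, carbon black = 0.1229 kg, barium sulfate = 0.03221 kg.
Cost = 5.31·2.093 + 2.93·0.1229 + 1.55·0.03221 = 11.5239.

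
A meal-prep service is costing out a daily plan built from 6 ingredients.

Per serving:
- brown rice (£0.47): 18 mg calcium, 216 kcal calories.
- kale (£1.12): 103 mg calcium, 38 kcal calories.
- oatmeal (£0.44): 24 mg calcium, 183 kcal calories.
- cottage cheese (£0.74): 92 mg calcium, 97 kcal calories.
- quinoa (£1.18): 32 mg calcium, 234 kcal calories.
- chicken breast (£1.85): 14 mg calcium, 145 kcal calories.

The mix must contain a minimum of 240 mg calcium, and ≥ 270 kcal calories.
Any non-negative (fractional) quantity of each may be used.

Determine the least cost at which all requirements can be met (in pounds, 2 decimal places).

£1.96

Let x1 = servings of brown rice, x2 = servings of kale, x3 = servings of oatmeal, x4 = servings of cottage cheese, x5 = servings of quinoa, x6 = servings of chicken breast.
Minimise 0.47x1 + 1.12x2 + 0.44x3 + 0.74x4 + 1.18x5 + 1.85x6 with:
  18x1 + 103x2 + 24x3 + 92x4 + 32x5 + 14x6 ≥ 240   (calcium)
  216x1 + 38x2 + 183x3 + 97x4 + 234x5 + 145x6 ≥ 270   (calories)
  x1, x2, x3, x4, x5, x6 ≥ 0.
The minimum-cost mix takes nothing from brown rice, kale, quinoa, chicken breast — only oatmeal, cottage cheese. There the calcium and calories constraints are tight.
Solving gives x3 = 0.1075, x4 = 2.581.
Hence cost = 0.44·0.1075 + 0.74·2.581 = £1.9572.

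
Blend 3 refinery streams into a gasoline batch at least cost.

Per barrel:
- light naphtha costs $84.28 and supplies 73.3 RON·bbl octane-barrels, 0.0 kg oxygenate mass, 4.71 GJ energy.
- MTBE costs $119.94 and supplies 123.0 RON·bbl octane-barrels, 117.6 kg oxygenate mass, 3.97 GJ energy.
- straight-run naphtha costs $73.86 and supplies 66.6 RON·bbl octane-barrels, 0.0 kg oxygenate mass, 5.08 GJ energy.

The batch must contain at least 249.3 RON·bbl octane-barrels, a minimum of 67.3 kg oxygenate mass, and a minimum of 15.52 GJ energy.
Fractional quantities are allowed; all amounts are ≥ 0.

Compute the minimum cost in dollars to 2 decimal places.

Let x1 = barrels of light naphtha, x2 = barrels of MTBE, x3 = barrels of straight-run naphtha.
Minimise 84.28x1 + 119.94x2 + 73.86x3 with:
  73.3x1 + 123x2 + 66.6x3 ≥ 249.3   (octane-barrels)
  117.6x2 ≥ 67.3   (oxygenate mass)
  4.71x1 + 3.97x2 + 5.08x3 ≥ 15.52   (energy)
  x1, x2, x3 ≥ 0.
At the optimum only MTBE, straight-run naphtha are positive (light naphtha = 0). Binding constraints: octane-barrels and energy.
Optimal quantities: MTBE = 0.64591 barrels, straight-run naphtha = 2.5503 barrels.
Cost = 119.94·0.64591 + 73.86·2.5503 = 265.8356.

$265.84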